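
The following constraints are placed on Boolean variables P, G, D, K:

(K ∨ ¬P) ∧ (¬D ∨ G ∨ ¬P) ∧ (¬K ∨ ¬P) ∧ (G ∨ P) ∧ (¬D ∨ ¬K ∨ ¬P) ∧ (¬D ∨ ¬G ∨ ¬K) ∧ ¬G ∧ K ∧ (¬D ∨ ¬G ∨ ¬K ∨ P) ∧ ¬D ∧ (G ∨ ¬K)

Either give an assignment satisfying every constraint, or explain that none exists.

UNSATISFIABLE

Case P = True:
  (K ∨ ¬P) forces K = True.
  Clause (¬K ∨ ¬P) is falsified — contradiction.
Case P = False:
  (G ∨ P) forces G = True.
  Clause (¬G) is falsified — contradiction.
Both cases fail, so the formula is unsatisfiable.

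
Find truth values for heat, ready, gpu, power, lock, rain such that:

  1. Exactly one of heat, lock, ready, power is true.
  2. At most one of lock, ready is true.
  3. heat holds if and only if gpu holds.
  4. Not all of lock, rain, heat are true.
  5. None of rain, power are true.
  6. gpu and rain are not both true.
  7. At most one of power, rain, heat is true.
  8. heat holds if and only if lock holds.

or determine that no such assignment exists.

heat: False; ready: True; gpu: False; power: False; lock: False; rain: False

  (1) {heat, lock, ready, power}: 1 true — exactly one ✓
  (2) {lock, ready}: 1 true — at most one ✓
  (3) heat=F, gpu=F — same ✓
  (4) {lock, rain, heat}: 0/3 true — not all ✓
  (5) {rain, power}: 0 true — none ✓
  (6) gpu=F, rain=F — not both ✓
  (7) {power, rain, heat}: 0 true — at most one ✓
  (8) heat=F, lock=F — same ✓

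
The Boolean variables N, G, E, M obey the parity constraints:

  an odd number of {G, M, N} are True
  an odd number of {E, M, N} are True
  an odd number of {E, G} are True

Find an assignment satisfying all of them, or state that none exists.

Adding constraints 1, 2, 3 mod 2: every variable appears an even number of times on the left, so the left side is 0.
But the right sides sum to 1 (mod 2). 0 ≠ 1 — the system is inconsistent.

No satisfying assignment exists.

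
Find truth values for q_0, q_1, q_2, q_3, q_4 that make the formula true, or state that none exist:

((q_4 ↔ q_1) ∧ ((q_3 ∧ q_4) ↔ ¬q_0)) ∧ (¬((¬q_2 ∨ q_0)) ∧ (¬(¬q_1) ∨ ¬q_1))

q_0: False; q_1: True; q_2: True; q_3: True; q_4: True

  (q_4 ↔ q_1) ∧ ((q_3 ∧ q_4) ↔ ¬q_0) = True
    q_4 ↔ q_1 = True
    (q_3 ∧ q_4) ↔ ¬q_0 = True
      q_3 ∧ q_4 = True
      ¬q_0 = True
  ¬((¬q_2 ∨ q_0)) ∧ (¬(¬q_1) ∨ ¬q_1) = True
    ¬((¬q_2 ∨ q_0)) = True
      ¬q_2 ∨ q_0 = False
        ¬q_2 = False
    ¬(¬q_1) ∨ ¬q_1 = True
      ¬(¬q_1) = True
        ¬q_1 = False
      ¬q_1 = False
Both conjuncts True, so the formula holds.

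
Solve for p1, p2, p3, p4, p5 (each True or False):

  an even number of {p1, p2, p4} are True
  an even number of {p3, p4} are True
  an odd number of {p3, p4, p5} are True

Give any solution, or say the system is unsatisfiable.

p1: True, p2: True, p3: False, p4: False, p5: True

{p1, p2, p4}: 2 true → even ✓
{p3, p4}: 0 true → even ✓
{p3, p4, p5}: 1 true → odd ✓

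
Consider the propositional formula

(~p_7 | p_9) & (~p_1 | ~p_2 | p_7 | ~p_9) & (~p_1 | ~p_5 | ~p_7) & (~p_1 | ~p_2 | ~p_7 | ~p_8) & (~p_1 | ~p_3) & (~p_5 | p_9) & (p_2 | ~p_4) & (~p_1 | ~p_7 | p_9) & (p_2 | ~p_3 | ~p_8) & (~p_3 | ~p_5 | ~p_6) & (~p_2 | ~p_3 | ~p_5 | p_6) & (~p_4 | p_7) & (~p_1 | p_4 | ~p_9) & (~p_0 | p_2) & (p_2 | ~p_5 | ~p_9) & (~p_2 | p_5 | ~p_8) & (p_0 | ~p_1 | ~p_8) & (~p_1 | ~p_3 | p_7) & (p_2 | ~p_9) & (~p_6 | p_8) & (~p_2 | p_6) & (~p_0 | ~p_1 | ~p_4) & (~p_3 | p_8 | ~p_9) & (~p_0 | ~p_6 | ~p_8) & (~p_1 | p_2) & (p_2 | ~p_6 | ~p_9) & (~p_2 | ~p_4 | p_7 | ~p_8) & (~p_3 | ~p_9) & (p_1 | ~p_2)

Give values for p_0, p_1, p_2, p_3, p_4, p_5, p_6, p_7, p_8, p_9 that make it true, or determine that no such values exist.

Try p_0 = True:
  (~p_0 | p_2) forces p_2 = True.
  (~p_2 | p_6) forces p_6 = True.
  (~p_6 | p_8) forces p_8 = True.
  clause (~p_0 | ~p_6 | ~p_8) is falsified — backtrack.
So p_0 = False.
Set p_1 = False.
  then (p_1 | ~p_2) forces p_2 = False.
  then (p_2 | ~p_4) forces p_4 = False.
  then (p_2 | ~p_9) forces p_9 = False.
  then (~p_7 | p_9) forces p_7 = False.
  then (~p_5 | p_9) forces p_5 = False.
Set p_3 = False.
Set p_6 = False.
Set p_8 = True.
All clauses satisfied.

p_0: False, p_1: False, p_2: False, p_3: False, p_4: False, p_5: False, p_6: False, p_7: False, p_8: True, p_9: False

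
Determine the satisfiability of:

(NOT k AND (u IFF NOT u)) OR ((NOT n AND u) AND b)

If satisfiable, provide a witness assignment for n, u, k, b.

n = False, u = True, k = True, b = True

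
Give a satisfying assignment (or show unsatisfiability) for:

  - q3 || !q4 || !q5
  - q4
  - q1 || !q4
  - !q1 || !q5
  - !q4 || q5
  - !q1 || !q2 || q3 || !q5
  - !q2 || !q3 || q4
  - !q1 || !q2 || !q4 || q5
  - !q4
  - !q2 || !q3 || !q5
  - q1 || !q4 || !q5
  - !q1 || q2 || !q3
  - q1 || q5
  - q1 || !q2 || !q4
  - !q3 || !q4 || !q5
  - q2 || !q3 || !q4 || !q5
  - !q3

No satisfying assignment exists.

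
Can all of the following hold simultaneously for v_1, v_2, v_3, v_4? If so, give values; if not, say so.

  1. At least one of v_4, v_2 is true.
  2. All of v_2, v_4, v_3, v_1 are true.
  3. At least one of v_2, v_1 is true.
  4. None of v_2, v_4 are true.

The formula is unsatisfiable.

Case v_2 = True:
  Constraint (4) is violated (v_2=T) — contradiction.
Case v_2 = False:
  Constraint (2) is violated (v_2=F) — contradiction.
Both cases fail — unsatisfiable.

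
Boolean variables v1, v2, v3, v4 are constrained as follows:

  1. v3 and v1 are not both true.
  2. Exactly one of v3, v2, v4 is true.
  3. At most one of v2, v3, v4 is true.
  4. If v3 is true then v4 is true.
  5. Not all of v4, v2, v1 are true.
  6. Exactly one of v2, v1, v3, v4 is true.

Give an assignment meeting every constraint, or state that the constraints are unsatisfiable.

v1 = False, v2 = False, v3 = False, v4 = True

  (1) v3=F, v1=F — not both ✓
  (2) {v3, v2, v4}: 1 true — exactly one ✓
  (3) {v2, v3, v4}: 1 true — at most one ✓
  (4) v3=F ⇒ v4: vacuous ✓
  (5) {v4, v2, v1}: 1/3 true — not all ✓
  (6) {v2, v1, v3, v4}: 1 true — exactly one ✓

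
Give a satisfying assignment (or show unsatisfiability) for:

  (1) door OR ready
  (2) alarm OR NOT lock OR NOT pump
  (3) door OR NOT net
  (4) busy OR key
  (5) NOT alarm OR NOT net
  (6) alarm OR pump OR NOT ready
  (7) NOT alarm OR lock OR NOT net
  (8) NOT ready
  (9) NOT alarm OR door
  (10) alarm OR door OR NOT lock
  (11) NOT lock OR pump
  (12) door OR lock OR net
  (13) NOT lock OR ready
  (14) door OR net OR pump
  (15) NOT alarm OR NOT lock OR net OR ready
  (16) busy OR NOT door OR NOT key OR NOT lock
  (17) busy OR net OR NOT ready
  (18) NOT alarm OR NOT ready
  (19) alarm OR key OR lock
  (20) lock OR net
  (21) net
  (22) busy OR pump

busy = True, key = True, net = True, alarm = False, door = True, ready = False, pump = True, lock = False

Unit clause (NOT ready) forces ready = False.
In (NOT lock OR ready) only NOT lock is left, so lock = False.
In (lock OR net) only net is left, so net = True.
In (door OR ready) only door is left, so door = True.
In (NOT alarm OR NOT net) only NOT alarm is left, so alarm = False.
In (alarm OR key OR lock) only key is left, so key = True.
Set busy = True.
Set pump = True.
All clauses satisfied.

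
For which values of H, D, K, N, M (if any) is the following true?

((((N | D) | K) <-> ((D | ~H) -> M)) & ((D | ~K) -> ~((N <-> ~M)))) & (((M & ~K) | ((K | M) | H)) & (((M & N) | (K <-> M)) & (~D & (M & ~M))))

Unsatisfiable — no assignment works.

Case M = True: the conjunct ~M is False.
Case M = False: the conjunct M is False.
Both cases fail — unsatisfiable.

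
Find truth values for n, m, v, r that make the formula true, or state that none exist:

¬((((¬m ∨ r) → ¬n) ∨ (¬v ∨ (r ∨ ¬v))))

n = True; m = False; v = True; r = False

  ¬((((¬m ∨ r) → ¬n) ∨ (¬v ∨ (r ∨ ¬v)))) = True
    ((¬m ∨ r) → ¬n) ∨ (¬v ∨ (r ∨ ¬v)) = False
      (¬m ∨ r) → ¬n = False
        ¬m ∨ r = True
          ¬m = True
        ¬n = False
      ¬v ∨ (r ∨ ¬v) = False
        ¬v = False
        r ∨ ¬v = False
          ¬v = False
The formula evaluates to True.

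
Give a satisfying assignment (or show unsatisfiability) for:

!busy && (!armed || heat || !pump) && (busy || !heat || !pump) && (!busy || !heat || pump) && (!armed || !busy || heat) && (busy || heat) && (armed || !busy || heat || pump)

heat = True, armed = False, pump = False, busy = False

Unit clause (!busy) forces busy = False.
In (busy || heat) only heat is left, so heat = True.
In (busy || !heat || !pump) only !pump is left, so pump = False.
Set armed = False.
All clauses satisfied.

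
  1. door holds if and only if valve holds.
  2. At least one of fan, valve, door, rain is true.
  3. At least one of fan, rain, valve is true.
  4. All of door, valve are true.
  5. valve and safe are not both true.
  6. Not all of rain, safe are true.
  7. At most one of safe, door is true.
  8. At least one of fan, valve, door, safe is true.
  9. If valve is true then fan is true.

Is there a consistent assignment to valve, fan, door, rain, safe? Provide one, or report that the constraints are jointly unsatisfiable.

valve=T, fan=T, door=T, rain=T, safe=F

  (1) door=T, valve=T — same ✓
  (2) {fan, valve, door, rain}: 4 true — at least one ✓
  (3) {fan, rain, valve}: 3 true — at least one ✓
  (4) {door, valve}: all 2 true ✓
  (5) valve=T, safe=F — not both ✓
  (6) {rain, safe}: 1/2 true — not all ✓
  (7) {safe, door}: 1 true — at most one ✓
  (8) {fan, valve, door, safe}: 3 true — at least one ✓
  (9) valve=T ⇒ fan: T ✓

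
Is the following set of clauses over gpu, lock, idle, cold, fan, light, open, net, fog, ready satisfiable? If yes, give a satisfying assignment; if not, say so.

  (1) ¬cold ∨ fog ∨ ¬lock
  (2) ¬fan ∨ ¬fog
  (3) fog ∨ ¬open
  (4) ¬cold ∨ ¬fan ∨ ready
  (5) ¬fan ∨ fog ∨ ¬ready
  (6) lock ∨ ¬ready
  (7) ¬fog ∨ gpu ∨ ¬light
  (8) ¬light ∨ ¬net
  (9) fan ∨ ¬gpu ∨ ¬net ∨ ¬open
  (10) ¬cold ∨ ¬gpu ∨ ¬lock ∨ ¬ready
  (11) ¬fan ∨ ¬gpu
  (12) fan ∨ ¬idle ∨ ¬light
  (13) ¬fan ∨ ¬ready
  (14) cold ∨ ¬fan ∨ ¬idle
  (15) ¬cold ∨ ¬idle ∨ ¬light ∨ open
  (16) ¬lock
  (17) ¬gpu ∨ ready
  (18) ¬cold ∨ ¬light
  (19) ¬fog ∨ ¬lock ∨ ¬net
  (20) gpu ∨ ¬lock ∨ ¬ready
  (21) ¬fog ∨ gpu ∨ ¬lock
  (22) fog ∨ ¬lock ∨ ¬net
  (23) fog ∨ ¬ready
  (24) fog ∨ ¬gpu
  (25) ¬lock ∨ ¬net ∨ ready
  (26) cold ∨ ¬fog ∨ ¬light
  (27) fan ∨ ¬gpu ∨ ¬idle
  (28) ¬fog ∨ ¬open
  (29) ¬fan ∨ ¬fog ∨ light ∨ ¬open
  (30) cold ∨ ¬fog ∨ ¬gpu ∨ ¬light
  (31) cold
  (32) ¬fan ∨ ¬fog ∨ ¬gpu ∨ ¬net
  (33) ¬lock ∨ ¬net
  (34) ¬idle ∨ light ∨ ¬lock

Unit clause (¬lock) forces lock = False.
Unit clause (cold) forces cold = True.
In (lock ∨ ¬ready) only ¬ready is left, so ready = False.
In (¬gpu ∨ ready) only ¬gpu is left, so gpu = False.
In (¬cold ∨ ¬light) only ¬light is left, so light = False.
In (¬cold ∨ ¬fan ∨ ready) only ¬fan is left, so fan = False.
Set idle = True.
Try open = True:
  (fog ∨ ¬open) forces fog = True.
  clause (¬fog ∨ ¬open) is falsified — backtrack.
So open = False.
Set net = True.
Set fog = True.
All clauses satisfied.

gpu = False, lock = False, idle = True, cold = True, fan = False, light = False, open = False, net = True, fog = True, ready = False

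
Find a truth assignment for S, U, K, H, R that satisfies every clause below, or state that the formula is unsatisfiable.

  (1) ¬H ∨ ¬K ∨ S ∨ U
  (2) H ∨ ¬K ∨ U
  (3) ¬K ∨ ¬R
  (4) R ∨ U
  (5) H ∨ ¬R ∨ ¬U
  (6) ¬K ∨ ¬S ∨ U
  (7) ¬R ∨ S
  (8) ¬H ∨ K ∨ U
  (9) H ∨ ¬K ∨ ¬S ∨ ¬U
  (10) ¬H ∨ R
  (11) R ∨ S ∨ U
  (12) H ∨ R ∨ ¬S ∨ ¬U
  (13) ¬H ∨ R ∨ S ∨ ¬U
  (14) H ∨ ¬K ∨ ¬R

Set S = False.
  then (¬R ∨ S) forces R = False.
  then (¬H ∨ R) forces H = False.
  then (R ∨ S ∨ U) forces U = True.
Set K = False.
All clauses satisfied.

S: False, U: True, K: False, H: False, R: False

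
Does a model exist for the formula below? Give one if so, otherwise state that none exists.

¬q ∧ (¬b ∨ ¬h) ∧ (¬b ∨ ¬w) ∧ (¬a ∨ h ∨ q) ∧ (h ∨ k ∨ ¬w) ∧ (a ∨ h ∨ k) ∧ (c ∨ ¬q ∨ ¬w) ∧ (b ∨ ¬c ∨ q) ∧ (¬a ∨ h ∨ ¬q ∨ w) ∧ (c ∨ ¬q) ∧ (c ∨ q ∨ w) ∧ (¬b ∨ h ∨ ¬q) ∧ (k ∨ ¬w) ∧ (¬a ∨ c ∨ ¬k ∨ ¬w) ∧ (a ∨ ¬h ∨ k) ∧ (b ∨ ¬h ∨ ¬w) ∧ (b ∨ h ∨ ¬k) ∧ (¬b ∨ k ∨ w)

Unit clause (¬q) forces q = False.
Set c = True.
  then (b ∨ ¬c ∨ q) forces b = True.
  then (¬b ∨ ¬h) forces h = False.
  then (¬b ∨ ¬w) forces w = False.
  then (¬a ∨ h ∨ q) forces a = False.
  then (a ∨ h ∨ k) forces k = True.
All clauses satisfied.

c: True; w: False; q: False; a: False; b: True; k: True; h: False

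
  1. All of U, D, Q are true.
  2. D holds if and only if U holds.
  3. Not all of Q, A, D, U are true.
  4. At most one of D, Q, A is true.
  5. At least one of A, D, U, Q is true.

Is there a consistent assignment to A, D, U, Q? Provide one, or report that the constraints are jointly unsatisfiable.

Case D = True:
  (1) forces U = True.
  (1) forces Q = True.
  Constraint (4) is violated (D=T, Q=T) — contradiction.
Case D = False:
  Constraint (1) is violated (D=F) — contradiction.
Both cases fail — unsatisfiable.

UNSATISFIABLE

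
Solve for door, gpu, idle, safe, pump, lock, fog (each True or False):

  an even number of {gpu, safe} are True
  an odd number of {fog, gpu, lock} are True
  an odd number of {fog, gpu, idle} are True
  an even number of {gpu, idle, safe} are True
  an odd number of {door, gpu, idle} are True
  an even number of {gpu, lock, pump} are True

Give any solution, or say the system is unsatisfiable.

door = True, gpu = False, idle = False, safe = False, pump = False, lock = False, fog = True

{gpu, safe}: 0 true → even ✓
{fog, gpu, lock}: 1 true → odd ✓
{fog, gpu, idle}: 1 true → odd ✓
{gpu, idle, safe}: 0 true → even ✓
{door, gpu, idle}: 1 true → odd ✓
{gpu, lock, pump}: 0 true → even ✓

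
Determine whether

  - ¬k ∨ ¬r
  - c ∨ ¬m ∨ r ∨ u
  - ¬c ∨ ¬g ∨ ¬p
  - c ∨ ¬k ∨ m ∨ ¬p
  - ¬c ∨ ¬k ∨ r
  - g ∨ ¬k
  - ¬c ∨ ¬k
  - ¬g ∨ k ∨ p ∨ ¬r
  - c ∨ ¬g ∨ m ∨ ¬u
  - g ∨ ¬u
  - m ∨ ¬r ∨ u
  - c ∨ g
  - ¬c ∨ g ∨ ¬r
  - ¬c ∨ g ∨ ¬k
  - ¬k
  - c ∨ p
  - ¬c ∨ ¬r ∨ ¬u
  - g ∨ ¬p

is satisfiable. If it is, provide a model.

Unit clause (¬k) forces k = False.
Set r = False.
Set p = False.
  then (c ∨ p) forces c = True.
Set u = True.
  then (g ∨ ¬u) forces g = True.
Set m = True.
All clauses satisfied.

r = False, k = False, p = False, u = True, m = True, c = True, g = True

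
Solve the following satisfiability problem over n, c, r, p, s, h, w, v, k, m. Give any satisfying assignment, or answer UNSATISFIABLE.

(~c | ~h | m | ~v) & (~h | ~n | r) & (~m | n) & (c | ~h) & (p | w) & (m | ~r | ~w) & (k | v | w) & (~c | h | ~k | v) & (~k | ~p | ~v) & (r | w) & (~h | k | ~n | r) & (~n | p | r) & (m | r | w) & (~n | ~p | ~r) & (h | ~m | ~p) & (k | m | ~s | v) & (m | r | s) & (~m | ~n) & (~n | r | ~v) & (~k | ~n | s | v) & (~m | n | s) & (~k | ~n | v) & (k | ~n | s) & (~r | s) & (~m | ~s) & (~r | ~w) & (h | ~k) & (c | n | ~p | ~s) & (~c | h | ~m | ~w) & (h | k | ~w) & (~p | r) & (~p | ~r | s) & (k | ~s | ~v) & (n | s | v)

Set n = False.
  then (~m | n) forces m = False.
Set c = True.
Set r = False.
  then (r | w) forces w = True.
  then (m | r | s) forces s = True.
  then (~p | r) forces p = False.
Try h = False:
  (h | ~k) forces k = False.
  clause (h | k | ~w) is falsified — backtrack.
So h = True.
  then (~c | ~h | m | ~v) forces v = False.
  then (k | m | ~s | v) forces k = True.
All clauses satisfied.

n = False; c = True; r = False; p = False; s = True; h = True; w = True; v = False; k = True; m = False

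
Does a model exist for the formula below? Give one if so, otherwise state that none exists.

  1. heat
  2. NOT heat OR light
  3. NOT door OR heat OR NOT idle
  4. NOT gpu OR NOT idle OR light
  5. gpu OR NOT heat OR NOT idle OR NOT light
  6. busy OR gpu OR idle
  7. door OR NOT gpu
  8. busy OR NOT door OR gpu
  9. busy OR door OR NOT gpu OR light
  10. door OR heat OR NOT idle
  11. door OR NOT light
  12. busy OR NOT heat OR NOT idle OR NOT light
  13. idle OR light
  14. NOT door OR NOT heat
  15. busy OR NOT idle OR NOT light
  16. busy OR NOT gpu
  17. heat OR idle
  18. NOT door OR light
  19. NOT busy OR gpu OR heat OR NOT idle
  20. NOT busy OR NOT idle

Case heat = True:
  (NOT heat OR light) forces light = True.
  (door OR NOT light) forces door = True.
  Clause (NOT door OR NOT heat) is falsified — contradiction.
Case heat = False:
  Clause (heat) is falsified — contradiction.
Both cases fail, so the formula is unsatisfiable.

UNSATISFIABLE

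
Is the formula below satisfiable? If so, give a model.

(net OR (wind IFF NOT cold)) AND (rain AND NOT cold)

net = True; rain = True; wind = True; cold = False

  net OR (wind IFF NOT cold) = True
    wind IFF NOT cold = True
      NOT cold = True
  rain AND NOT cold = True
    NOT cold = True
Both conjuncts True, so the formula holds.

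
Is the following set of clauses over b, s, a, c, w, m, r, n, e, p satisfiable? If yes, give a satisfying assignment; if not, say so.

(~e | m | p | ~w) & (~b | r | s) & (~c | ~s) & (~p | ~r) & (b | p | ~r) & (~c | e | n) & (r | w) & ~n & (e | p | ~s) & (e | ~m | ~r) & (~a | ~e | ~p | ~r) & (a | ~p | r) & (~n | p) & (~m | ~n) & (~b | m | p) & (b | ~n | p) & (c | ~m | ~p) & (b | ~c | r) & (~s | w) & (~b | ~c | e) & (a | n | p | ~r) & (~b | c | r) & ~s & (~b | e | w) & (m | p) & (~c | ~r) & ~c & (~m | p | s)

Unit clause (~n) forces n = False.
Unit clause (~s) forces s = False.
Unit clause (~c) forces c = False.
Try b = True:
  (~b | r | s) forces r = True.
  (~p | ~r) forces p = False.
  (~b | m | p) forces m = True.
  clause (~m | p | s) is falsified — backtrack.
So b = False.
Set a = True.
Set w = True.
Set m = False.
  then (m | p) forces p = True.
  then (~p | ~r) forces r = False.
Set e = False.
All clauses satisfied.

b = False, s = False, a = True, c = False, w = True, m = False, r = False, n = False, e = False, p = True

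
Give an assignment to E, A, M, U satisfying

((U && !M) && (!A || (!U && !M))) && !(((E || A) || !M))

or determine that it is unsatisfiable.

Case M = True: the conjunct !M is False.
Case M = False: the conjunct !(((E || A) || !M)) becomes !(((E || A) || True)) = False.
Both cases fail — unsatisfiable.

Unsatisfiable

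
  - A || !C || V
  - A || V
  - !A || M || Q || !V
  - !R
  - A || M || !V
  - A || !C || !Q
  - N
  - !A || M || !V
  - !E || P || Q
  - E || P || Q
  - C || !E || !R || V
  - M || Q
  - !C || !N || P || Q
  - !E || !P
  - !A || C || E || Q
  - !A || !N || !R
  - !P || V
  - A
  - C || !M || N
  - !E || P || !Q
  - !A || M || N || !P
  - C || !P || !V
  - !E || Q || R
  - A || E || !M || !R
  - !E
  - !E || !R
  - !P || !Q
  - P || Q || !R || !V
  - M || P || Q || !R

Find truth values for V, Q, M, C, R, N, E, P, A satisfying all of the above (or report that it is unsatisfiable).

V=F, Q=T, M=F, C=F, R=F, N=T, E=F, P=F, A=T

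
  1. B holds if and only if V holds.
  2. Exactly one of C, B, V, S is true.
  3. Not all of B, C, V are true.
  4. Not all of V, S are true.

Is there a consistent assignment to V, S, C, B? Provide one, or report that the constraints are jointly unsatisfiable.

V = False, S = True, C = False, B = False

  (1) B=F, V=F — same ✓
  (2) {C, B, V, S}: 1 true — exactly one ✓
  (3) {B, C, V}: 0/3 true — not all ✓
  (4) {V, S}: 1/2 true — not all ✓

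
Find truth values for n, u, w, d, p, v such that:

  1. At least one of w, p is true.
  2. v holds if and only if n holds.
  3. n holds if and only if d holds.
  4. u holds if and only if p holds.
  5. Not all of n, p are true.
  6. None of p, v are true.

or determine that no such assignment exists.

n = False, u = False, w = True, d = False, p = False, v = False

  (1) {w, p}: 1 true — at least one ✓
  (2) v=F, n=F — same ✓
  (3) n=F, d=F — same ✓
  (4) u=F, p=F — same ✓
  (5) {n, p}: 0/2 true — not all ✓
  (6) {p, v}: 0 true — none ✓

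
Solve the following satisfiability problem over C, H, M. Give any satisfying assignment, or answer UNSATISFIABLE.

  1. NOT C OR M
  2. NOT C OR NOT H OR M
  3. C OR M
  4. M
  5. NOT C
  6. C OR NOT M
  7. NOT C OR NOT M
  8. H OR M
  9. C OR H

Case C = True:
  Clause (NOT C) is falsified — contradiction.
Case C = False:
  (C OR M) forces M = True.
  Clause (C OR NOT M) is falsified — contradiction.
Both cases fail, so the formula is unsatisfiable.

Unsatisfiable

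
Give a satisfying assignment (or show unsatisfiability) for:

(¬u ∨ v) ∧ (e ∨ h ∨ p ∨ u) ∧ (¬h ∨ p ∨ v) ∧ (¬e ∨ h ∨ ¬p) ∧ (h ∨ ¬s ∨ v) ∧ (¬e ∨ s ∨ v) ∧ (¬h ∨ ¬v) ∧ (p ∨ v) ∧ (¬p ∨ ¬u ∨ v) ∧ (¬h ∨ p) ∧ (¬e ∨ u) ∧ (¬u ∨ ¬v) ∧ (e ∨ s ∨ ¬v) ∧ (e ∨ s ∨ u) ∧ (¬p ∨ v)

u=F, h=F, e=F, p=T, s=T, v=T

Try u = True:
  (¬u ∨ v) forces v = True.
  clause (¬u ∨ ¬v) is falsified — backtrack.
So u = False.
  then (¬e ∨ u) forces e = False.
  then (e ∨ s ∨ u) forces s = True.
Set h = False.
  then (e ∨ h ∨ p ∨ u) forces p = True.
  then (h ∨ ¬s ∨ v) forces v = True.
All clauses satisfied.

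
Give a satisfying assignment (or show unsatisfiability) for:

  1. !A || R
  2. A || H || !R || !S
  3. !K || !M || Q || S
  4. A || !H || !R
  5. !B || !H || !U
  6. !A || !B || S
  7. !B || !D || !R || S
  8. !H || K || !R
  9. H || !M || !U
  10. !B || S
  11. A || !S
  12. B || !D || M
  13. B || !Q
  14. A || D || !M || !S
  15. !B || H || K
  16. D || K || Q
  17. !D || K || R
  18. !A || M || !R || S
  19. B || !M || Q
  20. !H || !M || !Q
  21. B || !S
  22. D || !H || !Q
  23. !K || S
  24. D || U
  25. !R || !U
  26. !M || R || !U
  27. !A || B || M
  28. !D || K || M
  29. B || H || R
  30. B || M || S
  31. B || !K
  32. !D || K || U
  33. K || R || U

R: True, U: False, D: True, Q: True, M: False, A: True, S: True, B: True, K: True, H: False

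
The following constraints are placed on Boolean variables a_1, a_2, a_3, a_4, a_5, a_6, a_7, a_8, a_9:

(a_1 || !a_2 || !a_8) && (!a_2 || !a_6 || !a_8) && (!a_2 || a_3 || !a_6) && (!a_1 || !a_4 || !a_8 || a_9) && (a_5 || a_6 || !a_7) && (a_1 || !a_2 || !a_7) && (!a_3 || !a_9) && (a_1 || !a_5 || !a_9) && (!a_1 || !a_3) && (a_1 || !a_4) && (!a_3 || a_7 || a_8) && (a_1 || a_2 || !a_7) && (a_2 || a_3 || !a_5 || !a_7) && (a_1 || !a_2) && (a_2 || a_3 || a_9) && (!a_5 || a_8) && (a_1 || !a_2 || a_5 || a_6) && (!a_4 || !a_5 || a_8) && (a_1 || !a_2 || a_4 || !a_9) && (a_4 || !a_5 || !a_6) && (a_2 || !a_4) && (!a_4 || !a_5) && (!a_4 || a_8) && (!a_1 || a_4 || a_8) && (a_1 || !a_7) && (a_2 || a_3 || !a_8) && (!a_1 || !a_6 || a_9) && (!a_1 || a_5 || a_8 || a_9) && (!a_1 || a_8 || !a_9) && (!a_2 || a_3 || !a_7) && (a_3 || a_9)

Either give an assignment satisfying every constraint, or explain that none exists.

Set a_1 = True.
  then (!a_1 || !a_3) forces a_3 = False.
  then (a_3 || a_9) forces a_9 = True.
  then (!a_1 || a_8 || !a_9) forces a_8 = True.
  then (a_2 || a_3 || !a_8) forces a_2 = True.
  then (!a_2 || a_3 || !a_7) forces a_7 = False.
  then (!a_2 || !a_6 || !a_8) forces a_6 = False.
Set a_4 = True.
  then (!a_4 || !a_5) forces a_5 = False.
All clauses satisfied.

a_1 = True, a_2 = True, a_3 = False, a_4 = True, a_5 = False, a_6 = False, a_7 = False, a_8 = True, a_9 = True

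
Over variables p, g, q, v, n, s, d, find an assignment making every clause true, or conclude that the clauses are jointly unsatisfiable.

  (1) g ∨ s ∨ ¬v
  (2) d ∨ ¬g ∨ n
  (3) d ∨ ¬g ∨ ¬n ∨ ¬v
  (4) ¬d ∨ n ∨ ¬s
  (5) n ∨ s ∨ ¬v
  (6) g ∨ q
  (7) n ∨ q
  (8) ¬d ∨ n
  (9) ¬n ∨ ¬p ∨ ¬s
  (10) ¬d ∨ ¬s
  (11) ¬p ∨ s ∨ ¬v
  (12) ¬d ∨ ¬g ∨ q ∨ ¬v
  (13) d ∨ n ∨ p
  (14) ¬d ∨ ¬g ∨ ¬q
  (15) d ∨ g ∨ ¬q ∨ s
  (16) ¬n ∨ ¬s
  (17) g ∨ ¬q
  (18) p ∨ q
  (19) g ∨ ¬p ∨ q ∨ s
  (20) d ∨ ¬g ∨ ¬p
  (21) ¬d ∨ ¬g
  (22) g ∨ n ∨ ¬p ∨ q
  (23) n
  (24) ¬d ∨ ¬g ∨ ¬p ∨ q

Unit clause (n) forces n = True.
In (¬n ∨ ¬s) only ¬s is left, so s = False.
Set p = False.
  then (p ∨ q) forces q = True.
  then (g ∨ ¬q) forces g = True.
  then (¬d ∨ ¬g) forces d = False.
  then (d ∨ ¬g ∨ ¬n ∨ ¬v) forces v = False.
All clauses satisfied.

p: False, g: True, q: True, v: False, n: True, s: False, d: False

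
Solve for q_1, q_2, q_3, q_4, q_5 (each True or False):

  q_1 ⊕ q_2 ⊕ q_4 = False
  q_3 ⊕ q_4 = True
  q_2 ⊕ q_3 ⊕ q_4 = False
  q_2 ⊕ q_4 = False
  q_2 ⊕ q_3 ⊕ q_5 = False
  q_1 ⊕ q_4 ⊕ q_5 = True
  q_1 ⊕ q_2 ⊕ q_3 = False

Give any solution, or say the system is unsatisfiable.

Adding constraints 1, 3, 4, 5, 6 mod 2: every variable appears an even number of times on the left, so the left side is 0.
But the right sides sum to 1 (mod 2). 0 ≠ 1 — the system is inconsistent.

Unsatisfiable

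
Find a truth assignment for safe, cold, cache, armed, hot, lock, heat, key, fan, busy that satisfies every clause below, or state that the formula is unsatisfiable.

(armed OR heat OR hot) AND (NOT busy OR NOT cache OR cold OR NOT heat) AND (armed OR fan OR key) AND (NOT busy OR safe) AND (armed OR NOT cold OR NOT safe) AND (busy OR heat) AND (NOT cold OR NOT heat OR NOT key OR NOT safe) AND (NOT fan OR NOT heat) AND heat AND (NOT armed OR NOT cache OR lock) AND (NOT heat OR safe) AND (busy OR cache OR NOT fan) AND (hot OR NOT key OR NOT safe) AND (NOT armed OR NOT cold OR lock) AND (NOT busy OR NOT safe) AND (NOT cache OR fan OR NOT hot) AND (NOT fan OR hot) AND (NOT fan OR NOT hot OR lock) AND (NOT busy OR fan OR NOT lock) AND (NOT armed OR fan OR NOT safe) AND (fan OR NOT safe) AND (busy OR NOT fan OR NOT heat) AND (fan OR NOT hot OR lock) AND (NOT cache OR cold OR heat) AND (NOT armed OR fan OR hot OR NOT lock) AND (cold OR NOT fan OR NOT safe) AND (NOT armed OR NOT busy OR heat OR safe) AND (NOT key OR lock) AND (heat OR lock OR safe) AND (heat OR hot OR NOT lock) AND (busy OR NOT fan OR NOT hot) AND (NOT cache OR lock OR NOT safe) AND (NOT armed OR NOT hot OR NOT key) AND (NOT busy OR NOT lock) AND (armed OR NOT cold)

The formula is unsatisfiable.

Case heat = True:
  (NOT fan OR NOT heat) forces fan = False.
  (NOT heat OR safe) forces safe = True.
  Clause (fan OR NOT safe) is falsified — contradiction.
Case heat = False:
  Clause (heat) is falsified — contradiction.
Both cases fail, so the formula is unsatisfiable.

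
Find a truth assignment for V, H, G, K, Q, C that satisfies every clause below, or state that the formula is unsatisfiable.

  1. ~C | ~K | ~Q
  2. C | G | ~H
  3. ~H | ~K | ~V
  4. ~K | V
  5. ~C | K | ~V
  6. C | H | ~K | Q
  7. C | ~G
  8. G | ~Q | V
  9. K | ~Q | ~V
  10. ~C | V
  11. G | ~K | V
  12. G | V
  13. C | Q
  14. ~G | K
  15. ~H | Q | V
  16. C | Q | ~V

Set V = True.
Set H = False.
Set G = True.
  then (C | ~G) forces C = True.
  then (~G | K) forces K = True.
  then (~C | ~K | ~Q) forces Q = False.
All clauses satisfied.

V = True, H = False, G = True, K = True, Q = False, C = True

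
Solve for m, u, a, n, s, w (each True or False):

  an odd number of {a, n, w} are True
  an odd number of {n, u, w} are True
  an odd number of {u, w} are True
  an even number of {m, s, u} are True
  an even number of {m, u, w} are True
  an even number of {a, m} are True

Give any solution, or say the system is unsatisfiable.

m = True, u = True, a = True, n = False, s = False, w = False

{a, n, w}: 1 true → odd ✓
{n, u, w}: 1 true → odd ✓
{u, w}: 1 true → odd ✓
{m, s, u}: 2 true → even ✓
{m, u, w}: 2 true → even ✓
{a, m}: 2 true → even ✓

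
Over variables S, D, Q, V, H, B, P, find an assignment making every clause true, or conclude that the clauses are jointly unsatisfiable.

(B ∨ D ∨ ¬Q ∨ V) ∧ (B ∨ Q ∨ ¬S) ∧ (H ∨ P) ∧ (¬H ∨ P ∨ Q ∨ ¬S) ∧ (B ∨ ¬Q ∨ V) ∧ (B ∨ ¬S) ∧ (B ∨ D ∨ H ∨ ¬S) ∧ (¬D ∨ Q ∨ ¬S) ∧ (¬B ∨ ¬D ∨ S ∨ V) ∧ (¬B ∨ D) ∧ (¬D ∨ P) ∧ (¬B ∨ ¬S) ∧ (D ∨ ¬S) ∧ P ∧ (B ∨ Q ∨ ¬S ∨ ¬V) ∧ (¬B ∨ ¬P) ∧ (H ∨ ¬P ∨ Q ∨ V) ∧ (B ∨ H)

Unit clause (P) forces P = True.
In (¬B ∨ ¬P) only ¬B is left, so B = False.
In (B ∨ H) only H is left, so H = True.
In (B ∨ ¬S) only ¬S is left, so S = False.
Set D = True.
Set Q = False.
Set V = True.
All clauses satisfied.

S = False, D = True, Q = False, V = True, H = True, B = False, P = True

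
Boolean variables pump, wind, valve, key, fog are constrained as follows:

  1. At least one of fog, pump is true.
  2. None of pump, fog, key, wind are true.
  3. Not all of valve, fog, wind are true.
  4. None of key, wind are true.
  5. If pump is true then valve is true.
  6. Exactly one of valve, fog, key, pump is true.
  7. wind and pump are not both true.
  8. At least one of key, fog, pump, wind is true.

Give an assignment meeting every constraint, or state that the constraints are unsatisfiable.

No satisfying assignment exists.

Case pump = True:
  Constraint (2) is violated (pump=T) — contradiction.
Case pump = False:
  (1) with pump=F forces fog = True.
  Constraint (2) is violated (fog=T) — contradiction.
Both cases fail — unsatisfiable.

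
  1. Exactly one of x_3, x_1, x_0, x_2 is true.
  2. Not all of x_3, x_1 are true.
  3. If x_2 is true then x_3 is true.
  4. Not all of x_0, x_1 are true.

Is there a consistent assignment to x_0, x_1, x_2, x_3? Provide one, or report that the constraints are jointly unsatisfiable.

x_0=T, x_1=F, x_2=F, x_3=F

  (1) {x_3, x_1, x_0, x_2}: 1 true — exactly one ✓
  (2) {x_3, x_1}: 0/2 true — not all ✓
  (3) x_2=F ⇒ x_3: vacuous ✓
  (4) {x_0, x_1}: 1/2 true — not all ✓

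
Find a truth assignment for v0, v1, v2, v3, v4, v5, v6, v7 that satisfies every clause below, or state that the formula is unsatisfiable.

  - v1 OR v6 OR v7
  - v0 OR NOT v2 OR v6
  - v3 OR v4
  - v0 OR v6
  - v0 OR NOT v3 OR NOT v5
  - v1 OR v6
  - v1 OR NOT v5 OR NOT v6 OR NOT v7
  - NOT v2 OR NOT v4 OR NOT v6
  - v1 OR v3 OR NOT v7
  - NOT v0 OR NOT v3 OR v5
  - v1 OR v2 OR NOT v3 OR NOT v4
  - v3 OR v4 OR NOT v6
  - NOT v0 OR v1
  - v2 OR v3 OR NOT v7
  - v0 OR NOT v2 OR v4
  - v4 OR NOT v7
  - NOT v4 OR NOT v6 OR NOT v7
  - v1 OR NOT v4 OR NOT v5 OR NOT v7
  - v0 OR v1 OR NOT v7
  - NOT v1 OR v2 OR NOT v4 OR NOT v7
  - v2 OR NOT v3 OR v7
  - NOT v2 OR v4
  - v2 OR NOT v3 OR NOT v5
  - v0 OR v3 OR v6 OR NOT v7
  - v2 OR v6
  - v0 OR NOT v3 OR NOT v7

v0=T, v1=T, v2=F, v3=F, v4=T, v5=T, v6=T, v7=F

Set v0 = True.
  then (NOT v0 OR v1) forces v1 = True.
Set v2 = False.
  then (v2 OR v6) forces v6 = True.
Try v3 = True:
  (NOT v0 OR NOT v3 OR v5) forces v5 = True.
  clause (v2 OR NOT v3 OR NOT v5) is falsified — backtrack.
So v3 = False.
  then (v3 OR v4) forces v4 = True.
  then (v2 OR v3 OR NOT v7) forces v7 = False.
Set v5 = True.
All clauses satisfied.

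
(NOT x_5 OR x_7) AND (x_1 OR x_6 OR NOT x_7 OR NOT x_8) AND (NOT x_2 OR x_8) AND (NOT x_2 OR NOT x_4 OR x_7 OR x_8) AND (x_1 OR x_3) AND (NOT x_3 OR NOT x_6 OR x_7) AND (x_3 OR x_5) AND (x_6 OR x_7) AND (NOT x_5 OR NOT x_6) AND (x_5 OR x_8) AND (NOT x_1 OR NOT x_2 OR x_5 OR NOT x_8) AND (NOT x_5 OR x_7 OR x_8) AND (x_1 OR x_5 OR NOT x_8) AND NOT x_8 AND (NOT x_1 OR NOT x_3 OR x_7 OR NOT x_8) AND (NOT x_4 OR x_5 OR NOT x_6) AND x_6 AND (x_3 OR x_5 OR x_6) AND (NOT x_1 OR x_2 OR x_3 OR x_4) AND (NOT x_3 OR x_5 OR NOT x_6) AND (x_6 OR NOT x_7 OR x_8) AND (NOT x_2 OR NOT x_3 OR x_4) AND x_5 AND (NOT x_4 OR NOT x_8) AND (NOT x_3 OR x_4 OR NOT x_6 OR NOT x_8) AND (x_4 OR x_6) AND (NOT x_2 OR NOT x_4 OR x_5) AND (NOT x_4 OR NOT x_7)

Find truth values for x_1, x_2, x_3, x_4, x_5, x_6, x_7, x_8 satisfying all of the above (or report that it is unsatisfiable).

Unsatisfiable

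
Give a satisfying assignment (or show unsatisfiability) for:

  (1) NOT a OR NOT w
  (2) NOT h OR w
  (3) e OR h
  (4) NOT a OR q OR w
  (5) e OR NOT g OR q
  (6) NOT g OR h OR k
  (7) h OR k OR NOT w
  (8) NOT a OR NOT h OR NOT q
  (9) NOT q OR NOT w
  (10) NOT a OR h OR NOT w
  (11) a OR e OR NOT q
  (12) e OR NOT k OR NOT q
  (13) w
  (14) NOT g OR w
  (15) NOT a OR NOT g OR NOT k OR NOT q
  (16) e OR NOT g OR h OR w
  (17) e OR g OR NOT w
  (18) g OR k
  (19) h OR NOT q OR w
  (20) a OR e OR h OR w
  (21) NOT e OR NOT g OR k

Unit clause (w) forces w = True.
In (NOT a OR NOT w) only NOT a is left, so a = False.
In (NOT q OR NOT w) only NOT q is left, so q = False.
Set h = False.
  then (e OR h) forces e = True.
  then (h OR k OR NOT w) forces k = True.
Set g = True.
All clauses satisfied.

h = False, k = True, g = True, q = False, a = False, w = True, e = True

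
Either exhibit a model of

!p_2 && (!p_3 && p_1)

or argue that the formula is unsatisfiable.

p_1 = True, p_2 = False, p_3 = False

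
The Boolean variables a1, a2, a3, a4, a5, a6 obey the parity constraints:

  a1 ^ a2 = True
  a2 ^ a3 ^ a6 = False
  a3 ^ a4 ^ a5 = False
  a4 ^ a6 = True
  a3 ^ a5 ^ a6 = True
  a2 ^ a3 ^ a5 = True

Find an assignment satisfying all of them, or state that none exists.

a1 = False, a2 = True, a3 = False, a4 = False, a5 = False, a6 = True

a1 ^ a2 = F ^ T = True ✓
a2 ^ a3 ^ a6 = T ^ F ^ T = False ✓
a3 ^ a4 ^ a5 = F ^ F ^ F = False ✓
a4 ^ a6 = F ^ T = True ✓
a3 ^ a5 ^ a6 = F ^ F ^ T = True ✓
a2 ^ a3 ^ a5 = T ^ F ^ F = True ✓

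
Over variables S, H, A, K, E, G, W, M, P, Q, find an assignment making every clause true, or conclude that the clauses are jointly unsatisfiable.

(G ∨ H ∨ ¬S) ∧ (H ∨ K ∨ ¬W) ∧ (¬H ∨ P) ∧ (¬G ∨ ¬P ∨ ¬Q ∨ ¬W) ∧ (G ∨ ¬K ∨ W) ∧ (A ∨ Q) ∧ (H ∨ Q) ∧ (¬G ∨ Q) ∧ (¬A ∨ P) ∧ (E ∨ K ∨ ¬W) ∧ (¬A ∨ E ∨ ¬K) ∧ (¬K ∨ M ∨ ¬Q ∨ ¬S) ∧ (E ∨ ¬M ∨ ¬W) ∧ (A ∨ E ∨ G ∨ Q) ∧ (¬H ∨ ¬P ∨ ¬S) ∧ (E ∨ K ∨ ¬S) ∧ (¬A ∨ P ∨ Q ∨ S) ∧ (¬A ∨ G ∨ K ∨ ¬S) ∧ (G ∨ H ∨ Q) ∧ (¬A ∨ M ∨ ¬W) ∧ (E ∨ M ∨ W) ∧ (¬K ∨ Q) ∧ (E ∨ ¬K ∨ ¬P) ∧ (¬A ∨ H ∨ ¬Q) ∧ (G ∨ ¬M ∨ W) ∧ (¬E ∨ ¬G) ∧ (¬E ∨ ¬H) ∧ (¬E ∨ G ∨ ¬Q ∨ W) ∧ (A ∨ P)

S=F, H=F, A=F, K=T, E=T, G=F, W=T, M=F, P=T, Q=T

Set S = False.
Set H = False.
  then (H ∨ Q) forces Q = True.
  then (¬A ∨ H ∨ ¬Q) forces A = False.
  then (A ∨ P) forces P = True.
Set K = True.
  then (E ∨ ¬K ∨ ¬P) forces E = True.
  then (¬E ∨ ¬G) forces G = False.
  then (¬E ∨ G ∨ ¬Q ∨ W) forces W = True.
Set M = False.
All clauses satisfied.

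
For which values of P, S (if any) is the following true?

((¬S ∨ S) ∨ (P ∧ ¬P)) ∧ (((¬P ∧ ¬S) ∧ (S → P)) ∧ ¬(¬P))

Unsatisfiable

Case P = True: the conjunct ¬P is False.
Case P = False: the conjunct ¬(¬P) becomes ¬(¬False) = False.
Both cases fail — unsatisfiable.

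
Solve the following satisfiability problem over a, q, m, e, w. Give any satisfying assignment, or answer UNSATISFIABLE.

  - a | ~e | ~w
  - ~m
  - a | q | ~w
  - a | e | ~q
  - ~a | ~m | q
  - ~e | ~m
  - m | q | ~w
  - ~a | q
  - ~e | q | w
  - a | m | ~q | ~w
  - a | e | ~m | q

Unit clause (~m) forces m = False.
Set a = True.
  then (~a | q) forces q = True.
Set e = True.
Set w = True.
All clauses satisfied.

a = True, q = True, m = False, e = True, w = True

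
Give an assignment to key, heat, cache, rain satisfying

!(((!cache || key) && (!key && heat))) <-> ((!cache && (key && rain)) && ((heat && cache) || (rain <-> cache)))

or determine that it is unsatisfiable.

key = False, heat = True, cache = False, rain = True

  !(((!cache || key) && (!key && heat))) <-> ((!cache && (key && rain)) && ((heat && cache) || (rain <-> cache))) = True
    !(((!cache || key) && (!key && heat))) = False
      (!cache || key) && (!key && heat) = True
        !cache || key = True
          !cache = True
        !key && heat = True
          !key = True
    (!cache && (key && rain)) && ((heat && cache) || (rain <-> cache)) = False
      !cache && (key && rain) = False
        !cache = True
        key && rain = False
      (heat && cache) || (rain <-> cache) = False
        heat && cache = False
        rain <-> cache = False
The formula evaluates to True.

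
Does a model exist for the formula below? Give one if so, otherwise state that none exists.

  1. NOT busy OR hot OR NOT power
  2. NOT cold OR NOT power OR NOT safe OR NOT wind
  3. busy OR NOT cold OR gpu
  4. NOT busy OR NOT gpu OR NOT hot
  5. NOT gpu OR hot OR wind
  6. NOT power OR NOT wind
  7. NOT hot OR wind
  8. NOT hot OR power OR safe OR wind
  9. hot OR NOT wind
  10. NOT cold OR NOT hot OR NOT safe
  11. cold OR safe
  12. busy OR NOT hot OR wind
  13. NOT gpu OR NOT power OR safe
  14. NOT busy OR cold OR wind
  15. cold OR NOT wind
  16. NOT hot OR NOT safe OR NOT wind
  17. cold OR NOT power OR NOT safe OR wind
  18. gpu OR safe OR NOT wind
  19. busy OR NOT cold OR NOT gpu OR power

Set hot = False.
  then (hot OR NOT wind) forces wind = False.
  then (NOT gpu OR hot OR wind) forces gpu = False.
Set safe = False.
  then (cold OR safe) forces cold = True.
  then (busy OR NOT cold OR gpu) forces busy = True.
  then (NOT busy OR hot OR NOT power) forces power = False.
All clauses satisfied.

hot = False, wind = False, safe = False, busy = True, gpu = False, cold = True, power = False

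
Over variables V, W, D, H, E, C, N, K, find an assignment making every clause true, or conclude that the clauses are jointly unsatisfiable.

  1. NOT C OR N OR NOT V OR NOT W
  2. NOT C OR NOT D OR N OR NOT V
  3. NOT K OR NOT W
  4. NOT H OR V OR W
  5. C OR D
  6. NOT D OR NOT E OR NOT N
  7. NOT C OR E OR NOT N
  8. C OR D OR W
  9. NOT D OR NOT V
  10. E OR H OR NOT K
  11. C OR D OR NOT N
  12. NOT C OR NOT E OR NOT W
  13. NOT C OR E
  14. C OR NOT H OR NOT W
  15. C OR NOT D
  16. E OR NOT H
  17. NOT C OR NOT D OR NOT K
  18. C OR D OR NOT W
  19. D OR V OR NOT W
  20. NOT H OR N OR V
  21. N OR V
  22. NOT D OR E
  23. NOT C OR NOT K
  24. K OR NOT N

Set V = True.
  then (NOT D OR NOT V) forces D = False.
  then (C OR D) forces C = True.
  then (NOT C OR E) forces E = True.
  then (NOT C OR NOT K) forces K = False.
  then (K OR NOT N) forces N = False.
  then (NOT C OR N OR NOT V OR NOT W) forces W = False.
Set H = True.
All clauses satisfied.

V: True, W: False, D: False, H: True, E: True, C: True, N: False, K: False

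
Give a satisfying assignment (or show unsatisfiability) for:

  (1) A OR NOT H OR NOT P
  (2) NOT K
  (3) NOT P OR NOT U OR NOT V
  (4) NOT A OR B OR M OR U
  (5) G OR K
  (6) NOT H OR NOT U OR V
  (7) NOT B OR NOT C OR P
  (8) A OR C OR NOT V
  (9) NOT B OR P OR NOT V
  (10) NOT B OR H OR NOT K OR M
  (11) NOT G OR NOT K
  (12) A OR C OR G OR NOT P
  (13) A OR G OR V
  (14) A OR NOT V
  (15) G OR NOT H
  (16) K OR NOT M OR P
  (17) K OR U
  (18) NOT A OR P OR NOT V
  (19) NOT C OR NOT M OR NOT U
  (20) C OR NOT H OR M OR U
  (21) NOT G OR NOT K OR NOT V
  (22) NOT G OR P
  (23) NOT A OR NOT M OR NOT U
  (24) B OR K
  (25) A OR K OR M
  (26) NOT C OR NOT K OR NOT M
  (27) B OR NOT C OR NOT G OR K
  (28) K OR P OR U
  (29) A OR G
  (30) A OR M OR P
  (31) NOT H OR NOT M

A = False; M = True; K = False; C = False; B = True; V = False; P = True; G = True; U = True; H = False

Unit clause (NOT K) forces K = False.
In (G OR K) only G is left, so G = True.
In (K OR U) only U is left, so U = True.
In (NOT G OR P) only P is left, so P = True.
In (B OR K) only B is left, so B = True.
In (NOT P OR NOT U OR NOT V) only NOT V is left, so V = False.
In (NOT H OR NOT U OR V) only NOT H is left, so H = False.
Set A = False.
  then (A OR K OR M) forces M = True.
  then (NOT C OR NOT M OR NOT U) forces C = False.
All clauses satisfied.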